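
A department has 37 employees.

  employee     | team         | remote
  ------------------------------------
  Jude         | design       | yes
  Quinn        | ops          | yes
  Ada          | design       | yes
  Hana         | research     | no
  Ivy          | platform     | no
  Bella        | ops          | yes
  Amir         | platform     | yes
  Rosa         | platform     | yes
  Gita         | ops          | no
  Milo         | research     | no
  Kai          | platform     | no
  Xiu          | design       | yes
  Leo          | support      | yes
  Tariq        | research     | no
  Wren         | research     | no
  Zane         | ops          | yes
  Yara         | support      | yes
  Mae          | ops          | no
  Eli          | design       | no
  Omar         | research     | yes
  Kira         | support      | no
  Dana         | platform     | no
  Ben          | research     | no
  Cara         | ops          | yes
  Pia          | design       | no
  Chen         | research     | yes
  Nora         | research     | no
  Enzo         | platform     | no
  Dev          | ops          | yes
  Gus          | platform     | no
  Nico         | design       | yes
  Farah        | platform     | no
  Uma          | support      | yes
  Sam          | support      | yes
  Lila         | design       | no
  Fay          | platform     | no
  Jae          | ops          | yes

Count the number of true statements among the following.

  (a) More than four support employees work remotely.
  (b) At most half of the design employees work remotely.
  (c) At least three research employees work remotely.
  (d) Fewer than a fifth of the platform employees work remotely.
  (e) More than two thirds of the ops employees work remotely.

(a) support: |A| = 5, |A ∩ B| = 4; needs |A ∩ B| > 4 — false.
(b) design: |A| = 7, |A ∩ B| = 4; needs |A ∩ B| ≤ |A ∖ B| — false.
(c) research: |A| = 8, |A ∩ B| = 2; needs |A ∩ B| ≥ 3 — false.
(d) platform: |A| = 9, |A ∩ B| = 2; needs |A ∩ B| / |A| < 1/5 — false.
(e) ops: |A| = 8, |A ∩ B| = 6; needs |A ∩ B| / |A| > 2/3 — true.

1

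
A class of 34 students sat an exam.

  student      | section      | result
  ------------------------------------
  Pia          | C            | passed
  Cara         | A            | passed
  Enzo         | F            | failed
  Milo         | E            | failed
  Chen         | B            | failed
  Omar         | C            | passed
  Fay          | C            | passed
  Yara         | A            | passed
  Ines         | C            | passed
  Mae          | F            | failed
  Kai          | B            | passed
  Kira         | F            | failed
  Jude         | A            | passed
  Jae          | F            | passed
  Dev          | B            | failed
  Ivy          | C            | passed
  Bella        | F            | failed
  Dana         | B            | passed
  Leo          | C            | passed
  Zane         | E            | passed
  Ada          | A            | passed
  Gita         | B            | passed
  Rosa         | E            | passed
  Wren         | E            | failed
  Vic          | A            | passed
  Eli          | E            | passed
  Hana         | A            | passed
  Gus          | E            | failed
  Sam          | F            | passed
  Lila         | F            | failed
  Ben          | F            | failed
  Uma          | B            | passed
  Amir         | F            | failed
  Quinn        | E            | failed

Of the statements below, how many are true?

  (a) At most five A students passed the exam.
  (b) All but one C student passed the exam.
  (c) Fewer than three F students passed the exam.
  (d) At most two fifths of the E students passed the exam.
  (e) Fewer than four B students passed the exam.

1

(a) A: |A| = 6, |A ∩ B| = 6; needs |A ∩ B| ≤ 5 — false.
(b) C: |A| = 6, |A ∩ B| = 6; needs |A ∖ B| = 1 — false.
(c) F: |A| = 9, |A ∩ B| = 2; needs |A ∩ B| < 3 — true.
(d) E: |A| = 7, |A ∩ B| = 3; needs |A ∩ B| / |A| ≤ 2/5 — false.
(e) B: |A| = 6, |A ∩ B| = 4; needs |A ∩ B| < 4 — false.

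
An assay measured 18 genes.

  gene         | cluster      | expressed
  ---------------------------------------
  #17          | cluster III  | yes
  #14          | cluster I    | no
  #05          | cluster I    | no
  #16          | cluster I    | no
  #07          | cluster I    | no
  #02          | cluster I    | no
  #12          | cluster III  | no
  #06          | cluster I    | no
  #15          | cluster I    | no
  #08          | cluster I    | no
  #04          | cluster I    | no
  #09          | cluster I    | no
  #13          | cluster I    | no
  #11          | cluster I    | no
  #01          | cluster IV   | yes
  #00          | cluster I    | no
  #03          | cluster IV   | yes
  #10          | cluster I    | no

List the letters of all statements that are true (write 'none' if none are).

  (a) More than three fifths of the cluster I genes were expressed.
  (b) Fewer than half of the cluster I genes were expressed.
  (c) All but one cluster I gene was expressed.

(b)

|A| = 14, |A ∩ B| = 0, |A ∖ B| = 14.
(a) |A ∩ B| / |A| > 3/5: fails.
(b) |A ∩ B| < |A ∖ B|: holds.
(c) |A ∖ B| = 1: fails.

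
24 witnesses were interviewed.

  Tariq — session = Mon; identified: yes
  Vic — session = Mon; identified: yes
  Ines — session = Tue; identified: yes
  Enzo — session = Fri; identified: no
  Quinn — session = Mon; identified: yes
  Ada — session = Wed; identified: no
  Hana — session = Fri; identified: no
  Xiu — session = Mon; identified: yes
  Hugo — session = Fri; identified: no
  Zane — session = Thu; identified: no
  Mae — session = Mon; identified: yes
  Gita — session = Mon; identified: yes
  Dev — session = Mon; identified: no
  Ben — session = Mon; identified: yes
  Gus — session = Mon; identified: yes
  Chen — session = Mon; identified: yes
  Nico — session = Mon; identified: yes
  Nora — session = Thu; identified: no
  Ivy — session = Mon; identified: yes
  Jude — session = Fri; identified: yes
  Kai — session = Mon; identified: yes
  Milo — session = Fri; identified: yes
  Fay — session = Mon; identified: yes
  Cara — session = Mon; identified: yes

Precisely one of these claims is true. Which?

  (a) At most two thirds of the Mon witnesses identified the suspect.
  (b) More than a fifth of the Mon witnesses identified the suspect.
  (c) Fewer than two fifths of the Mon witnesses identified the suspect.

|A| = 15, |A ∩ B| = 14, |A ∖ B| = 1.
(a) requires |A ∩ B| / |A| ≤ 2/3: false.
(b) requires |A ∩ B| / |A| > 1/5: true.
(c) requires |A ∩ B| / |A| < 2/5: false.

(b)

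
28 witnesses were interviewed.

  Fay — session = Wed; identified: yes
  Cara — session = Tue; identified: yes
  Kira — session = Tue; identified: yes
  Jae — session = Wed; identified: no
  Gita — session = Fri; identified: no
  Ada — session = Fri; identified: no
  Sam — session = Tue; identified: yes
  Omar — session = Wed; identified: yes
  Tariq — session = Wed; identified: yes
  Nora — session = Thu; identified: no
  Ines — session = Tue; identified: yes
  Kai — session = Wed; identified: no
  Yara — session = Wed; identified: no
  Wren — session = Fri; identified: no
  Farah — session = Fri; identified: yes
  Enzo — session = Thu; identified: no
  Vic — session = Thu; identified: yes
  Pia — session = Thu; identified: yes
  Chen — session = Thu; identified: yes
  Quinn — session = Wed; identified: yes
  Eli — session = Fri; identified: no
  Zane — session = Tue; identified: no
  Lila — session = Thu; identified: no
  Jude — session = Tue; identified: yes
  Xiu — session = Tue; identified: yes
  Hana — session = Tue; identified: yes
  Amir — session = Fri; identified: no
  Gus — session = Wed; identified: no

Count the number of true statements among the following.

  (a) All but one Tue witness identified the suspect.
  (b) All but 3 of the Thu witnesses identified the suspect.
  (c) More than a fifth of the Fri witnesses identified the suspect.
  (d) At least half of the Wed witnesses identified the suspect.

3

(a) Tue: |A| = 8, |A ∩ B| = 7; needs |A ∖ B| = 1 — true.
(b) Thu: |A| = 6, |A ∩ B| = 3; needs |A ∖ B| = 3 — true.
(c) Fri: |A| = 6, |A ∩ B| = 1; needs |A ∩ B| / |A| > 1/5 — false.
(d) Wed: |A| = 8, |A ∩ B| = 4; needs |A ∩ B| ≥ |A ∖ B| — true.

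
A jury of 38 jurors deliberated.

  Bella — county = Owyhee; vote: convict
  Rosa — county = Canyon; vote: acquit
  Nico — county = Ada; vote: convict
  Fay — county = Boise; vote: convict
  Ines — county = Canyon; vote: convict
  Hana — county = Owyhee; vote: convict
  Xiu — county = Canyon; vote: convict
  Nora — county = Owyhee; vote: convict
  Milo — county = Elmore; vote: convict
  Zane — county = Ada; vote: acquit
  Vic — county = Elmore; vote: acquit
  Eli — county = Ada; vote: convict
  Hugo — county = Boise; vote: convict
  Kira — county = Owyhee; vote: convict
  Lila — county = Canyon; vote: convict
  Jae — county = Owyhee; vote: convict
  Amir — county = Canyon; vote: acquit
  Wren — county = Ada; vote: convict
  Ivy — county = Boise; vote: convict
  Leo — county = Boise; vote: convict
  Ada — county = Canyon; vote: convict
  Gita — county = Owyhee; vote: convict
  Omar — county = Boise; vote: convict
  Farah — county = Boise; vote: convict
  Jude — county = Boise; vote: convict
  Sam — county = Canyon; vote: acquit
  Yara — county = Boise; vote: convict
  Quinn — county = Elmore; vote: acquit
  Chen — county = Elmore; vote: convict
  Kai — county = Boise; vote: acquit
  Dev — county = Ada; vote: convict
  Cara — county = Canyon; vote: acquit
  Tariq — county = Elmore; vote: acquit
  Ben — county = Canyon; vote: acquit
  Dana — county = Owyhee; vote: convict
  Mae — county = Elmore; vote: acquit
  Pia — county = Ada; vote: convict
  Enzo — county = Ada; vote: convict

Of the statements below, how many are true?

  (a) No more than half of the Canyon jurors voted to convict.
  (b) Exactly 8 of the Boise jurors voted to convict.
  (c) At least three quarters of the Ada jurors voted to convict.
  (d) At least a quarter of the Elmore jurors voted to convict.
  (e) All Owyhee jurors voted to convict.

(a) Canyon: |A| = 9, |A ∩ B| = 4; needs |A ∩ B| ≤ |A ∖ B| — true.
(b) Boise: |A| = 9, |A ∩ B| = 8; needs |A ∩ B| = 8 — true.
(c) Ada: |A| = 7, |A ∩ B| = 6; needs |A ∩ B| / |A| ≥ 3/4 — true.
(d) Elmore: |A| = 6, |A ∩ B| = 2; needs |A ∩ B| / |A| ≥ 1/4 — true.
(e) Owyhee: |A| = 7, |A ∩ B| = 7; needs A ⊆ B, i.e. every element of A is in B (|A ∖ B| = 0) — true.

5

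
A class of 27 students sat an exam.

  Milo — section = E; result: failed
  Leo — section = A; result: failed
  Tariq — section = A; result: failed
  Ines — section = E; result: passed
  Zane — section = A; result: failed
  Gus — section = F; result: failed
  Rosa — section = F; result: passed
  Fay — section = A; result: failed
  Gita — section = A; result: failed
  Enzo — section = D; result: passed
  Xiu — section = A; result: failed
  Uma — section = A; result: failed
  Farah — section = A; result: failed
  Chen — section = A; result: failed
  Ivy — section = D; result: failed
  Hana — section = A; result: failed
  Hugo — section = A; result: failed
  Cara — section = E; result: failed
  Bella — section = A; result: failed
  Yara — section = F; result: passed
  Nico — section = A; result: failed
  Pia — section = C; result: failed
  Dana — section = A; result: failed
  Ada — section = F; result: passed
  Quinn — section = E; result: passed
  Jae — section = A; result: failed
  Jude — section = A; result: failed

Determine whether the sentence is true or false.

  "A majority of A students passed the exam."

The determiner here denotes the relation: |A ∩ B| > |A ∖ B|.
|A| = 16, |A ∩ B| = 0, |A ∖ B| = 16.
0 < 16, so the statement is false.

False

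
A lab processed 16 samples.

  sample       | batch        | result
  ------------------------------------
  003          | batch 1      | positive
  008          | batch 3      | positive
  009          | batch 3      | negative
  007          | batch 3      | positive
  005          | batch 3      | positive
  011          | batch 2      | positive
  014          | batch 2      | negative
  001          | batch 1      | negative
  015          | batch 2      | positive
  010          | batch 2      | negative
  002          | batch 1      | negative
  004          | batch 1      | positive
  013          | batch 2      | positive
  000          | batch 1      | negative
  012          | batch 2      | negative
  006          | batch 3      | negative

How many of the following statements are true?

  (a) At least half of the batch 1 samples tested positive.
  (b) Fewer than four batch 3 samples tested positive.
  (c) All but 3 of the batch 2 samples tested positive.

(a) batch 1: |A| = 5, |A ∩ B| = 2; needs |A ∩ B| ≥ |A ∖ B| — false.
(b) batch 3: |A| = 5, |A ∩ B| = 3; needs |A ∩ B| < 4 — true.
(c) batch 2: |A| = 6, |A ∩ B| = 3; needs |A ∖ B| = 3 — true.

2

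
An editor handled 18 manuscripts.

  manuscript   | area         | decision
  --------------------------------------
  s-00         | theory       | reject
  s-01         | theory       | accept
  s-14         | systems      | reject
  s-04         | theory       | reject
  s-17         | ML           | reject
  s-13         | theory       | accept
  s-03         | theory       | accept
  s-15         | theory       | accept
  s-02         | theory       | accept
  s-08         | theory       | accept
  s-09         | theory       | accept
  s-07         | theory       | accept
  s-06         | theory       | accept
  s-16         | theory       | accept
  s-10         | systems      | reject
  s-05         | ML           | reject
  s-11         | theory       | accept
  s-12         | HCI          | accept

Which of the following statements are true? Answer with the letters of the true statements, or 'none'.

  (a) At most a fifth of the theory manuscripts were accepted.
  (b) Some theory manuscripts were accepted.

|A| = 13, |A ∩ B| = 11, |A ∖ B| = 2.
(a) |A ∩ B| / |A| ≤ 1/5: fails.
(b) A ∩ B ≠ ∅ (|A ∩ B| ≥ 1): holds.

(b)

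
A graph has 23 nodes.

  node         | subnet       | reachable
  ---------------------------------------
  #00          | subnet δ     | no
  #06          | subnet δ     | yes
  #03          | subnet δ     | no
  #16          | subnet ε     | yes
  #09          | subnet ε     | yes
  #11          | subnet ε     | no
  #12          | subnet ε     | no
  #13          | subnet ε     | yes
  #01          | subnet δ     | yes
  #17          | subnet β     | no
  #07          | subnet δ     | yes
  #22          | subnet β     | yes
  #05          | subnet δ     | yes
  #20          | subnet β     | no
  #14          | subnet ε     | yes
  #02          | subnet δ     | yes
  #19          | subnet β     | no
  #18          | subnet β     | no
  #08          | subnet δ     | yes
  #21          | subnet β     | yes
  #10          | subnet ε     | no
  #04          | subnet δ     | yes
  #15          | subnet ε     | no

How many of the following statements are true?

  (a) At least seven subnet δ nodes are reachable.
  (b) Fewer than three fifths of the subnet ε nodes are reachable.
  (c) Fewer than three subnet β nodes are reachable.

3

(a) subnet δ: |A| = 9, |A ∩ B| = 7; needs |A ∩ B| ≥ 7 — true.
(b) subnet ε: |A| = 8, |A ∩ B| = 4; needs |A ∩ B| / |A| < 3/5 — true.
(c) subnet β: |A| = 6, |A ∩ B| = 2; needs |A ∩ B| < 3 — true.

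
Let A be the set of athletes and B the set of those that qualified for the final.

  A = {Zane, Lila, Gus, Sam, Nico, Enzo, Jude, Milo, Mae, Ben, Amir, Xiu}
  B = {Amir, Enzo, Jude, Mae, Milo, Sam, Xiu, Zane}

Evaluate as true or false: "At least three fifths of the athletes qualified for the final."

True

The determiner here denotes the relation: |A ∩ B| / |A| ≥ 3/5.
A (the restrictor) = {Zane, Lila, Gus, Sam, Nico, Enzo, Jude, Milo, Mae, Ben, Amir, Xiu}, |A| = 12.
A ∩ B = {Zane, Sam, Enzo, Jude, Milo, Mae, Amir, Xiu}, so |A ∩ B| = 8.
A ∖ B = {Lila, Gus, Nico, Ben}, so |A ∖ B| = 4.
|A ∩ B|/|A| = 8/12, so the statement is true.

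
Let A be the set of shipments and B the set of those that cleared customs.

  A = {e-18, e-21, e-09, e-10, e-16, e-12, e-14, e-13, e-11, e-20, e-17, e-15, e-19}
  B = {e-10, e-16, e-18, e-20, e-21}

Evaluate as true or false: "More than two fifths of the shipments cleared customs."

False

The determiner here denotes the relation: |A ∩ B| / |A| > 2/5.
A (the restrictor) = {e-18, e-21, e-09, e-10, e-16, e-12, e-14, e-13, e-11, e-20, e-17, e-15, e-19}, |A| = 13.
A ∩ B = {e-18, e-21, e-10, e-16, e-20}, so |A ∩ B| = 5.
A ∖ B = {e-09, e-12, e-14, e-13, e-11, e-17, e-15, e-19}, so |A ∖ B| = 8.
|A ∩ B|/|A| = 5/13, so the statement is false.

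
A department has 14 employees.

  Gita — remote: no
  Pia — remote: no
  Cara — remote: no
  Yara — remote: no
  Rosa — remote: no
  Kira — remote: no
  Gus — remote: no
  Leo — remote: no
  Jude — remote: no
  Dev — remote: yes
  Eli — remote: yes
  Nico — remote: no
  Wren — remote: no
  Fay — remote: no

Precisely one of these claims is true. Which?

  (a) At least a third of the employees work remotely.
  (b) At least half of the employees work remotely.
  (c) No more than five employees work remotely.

|A| = 14, |A ∩ B| = 2, |A ∖ B| = 12.
(a) requires |A ∩ B| / |A| ≥ 1/3: false.
(b) requires |A ∩ B| ≥ |A ∖ B|: false.
(c) requires |A ∩ B| ≤ 5: true.

(c)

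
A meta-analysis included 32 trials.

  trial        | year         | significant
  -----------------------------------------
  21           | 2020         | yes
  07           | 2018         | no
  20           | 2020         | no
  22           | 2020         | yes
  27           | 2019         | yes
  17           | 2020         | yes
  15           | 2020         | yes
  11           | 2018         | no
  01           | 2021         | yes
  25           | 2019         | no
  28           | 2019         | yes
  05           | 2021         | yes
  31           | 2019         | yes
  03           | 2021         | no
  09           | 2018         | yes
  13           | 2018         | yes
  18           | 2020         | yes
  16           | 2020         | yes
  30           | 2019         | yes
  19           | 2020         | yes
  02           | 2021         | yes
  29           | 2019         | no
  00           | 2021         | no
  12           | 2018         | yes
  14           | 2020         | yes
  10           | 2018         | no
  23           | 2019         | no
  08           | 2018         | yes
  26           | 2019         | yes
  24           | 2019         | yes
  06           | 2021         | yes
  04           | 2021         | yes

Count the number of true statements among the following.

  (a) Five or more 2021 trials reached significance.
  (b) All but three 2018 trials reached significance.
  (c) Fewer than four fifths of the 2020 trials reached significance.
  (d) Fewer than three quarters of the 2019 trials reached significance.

3

(a) 2021: |A| = 7, |A ∩ B| = 5; needs |A ∩ B| ≥ 5 — true.
(b) 2018: |A| = 7, |A ∩ B| = 4; needs |A ∖ B| = 3 — true.
(c) 2020: |A| = 9, |A ∩ B| = 8; needs |A ∩ B| / |A| < 4/5 — false.
(d) 2019: |A| = 9, |A ∩ B| = 6; needs |A ∩ B| / |A| < 3/4 — true.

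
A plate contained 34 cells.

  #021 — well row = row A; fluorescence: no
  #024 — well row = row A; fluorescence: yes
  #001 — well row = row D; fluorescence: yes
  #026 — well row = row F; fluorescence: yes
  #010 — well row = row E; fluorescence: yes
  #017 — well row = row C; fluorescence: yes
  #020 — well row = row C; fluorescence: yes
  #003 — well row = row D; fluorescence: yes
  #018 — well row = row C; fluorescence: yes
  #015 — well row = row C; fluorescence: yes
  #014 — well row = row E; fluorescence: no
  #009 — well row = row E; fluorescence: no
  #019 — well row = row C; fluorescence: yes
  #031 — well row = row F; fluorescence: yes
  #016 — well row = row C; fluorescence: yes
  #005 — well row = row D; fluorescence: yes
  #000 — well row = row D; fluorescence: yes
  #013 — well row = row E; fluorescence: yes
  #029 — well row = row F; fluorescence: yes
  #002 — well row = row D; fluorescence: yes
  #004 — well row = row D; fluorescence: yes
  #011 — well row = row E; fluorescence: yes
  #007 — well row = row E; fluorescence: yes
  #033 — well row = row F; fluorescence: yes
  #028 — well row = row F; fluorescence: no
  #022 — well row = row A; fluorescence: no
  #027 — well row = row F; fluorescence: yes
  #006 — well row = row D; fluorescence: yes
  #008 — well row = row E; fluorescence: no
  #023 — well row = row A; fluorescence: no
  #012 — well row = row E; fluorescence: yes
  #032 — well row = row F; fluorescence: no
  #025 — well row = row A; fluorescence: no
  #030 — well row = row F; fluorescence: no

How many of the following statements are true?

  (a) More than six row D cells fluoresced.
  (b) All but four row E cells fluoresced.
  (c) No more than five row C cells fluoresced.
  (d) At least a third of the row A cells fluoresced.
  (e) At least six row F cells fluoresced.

1

(a) row D: |A| = 7, |A ∩ B| = 7; needs |A ∩ B| > 6 — true.
(b) row E: |A| = 8, |A ∩ B| = 5; needs |A ∖ B| = 4 — false.
(c) row C: |A| = 6, |A ∩ B| = 6; needs |A ∩ B| ≤ 5 — false.
(d) row A: |A| = 5, |A ∩ B| = 1; needs |A ∩ B| / |A| ≥ 1/3 — false.
(e) row F: |A| = 8, |A ∩ B| = 5; needs |A ∩ B| ≥ 6 — false.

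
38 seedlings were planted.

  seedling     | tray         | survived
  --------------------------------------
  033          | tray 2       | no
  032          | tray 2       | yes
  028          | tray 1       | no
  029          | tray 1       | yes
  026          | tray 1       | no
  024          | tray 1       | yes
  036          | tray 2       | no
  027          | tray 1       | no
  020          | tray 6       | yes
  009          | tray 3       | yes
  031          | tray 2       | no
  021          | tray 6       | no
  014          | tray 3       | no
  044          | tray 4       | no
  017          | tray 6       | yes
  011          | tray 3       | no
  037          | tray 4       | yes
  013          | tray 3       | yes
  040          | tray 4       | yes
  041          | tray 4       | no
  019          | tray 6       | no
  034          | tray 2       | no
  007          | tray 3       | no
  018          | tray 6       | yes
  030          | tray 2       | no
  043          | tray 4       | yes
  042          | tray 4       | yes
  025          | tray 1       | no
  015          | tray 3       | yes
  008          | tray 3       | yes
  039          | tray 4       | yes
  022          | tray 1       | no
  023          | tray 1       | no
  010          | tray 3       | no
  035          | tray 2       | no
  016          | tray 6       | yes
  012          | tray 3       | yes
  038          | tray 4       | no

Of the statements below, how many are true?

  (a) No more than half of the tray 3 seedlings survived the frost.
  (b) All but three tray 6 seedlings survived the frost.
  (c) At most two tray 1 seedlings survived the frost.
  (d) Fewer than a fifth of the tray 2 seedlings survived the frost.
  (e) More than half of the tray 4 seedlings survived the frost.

(a) tray 3: |A| = 9, |A ∩ B| = 5; needs |A ∩ B| ≤ |A ∖ B| — false.
(b) tray 6: |A| = 6, |A ∩ B| = 4; needs |A ∖ B| = 3 — false.
(c) tray 1: |A| = 8, |A ∩ B| = 2; needs |A ∩ B| ≤ 2 — true.
(d) tray 2: |A| = 7, |A ∩ B| = 1; needs |A ∩ B| / |A| < 1/5 — true.
(e) tray 4: |A| = 8, |A ∩ B| = 5; needs |A ∩ B| > |A ∖ B| — true.

3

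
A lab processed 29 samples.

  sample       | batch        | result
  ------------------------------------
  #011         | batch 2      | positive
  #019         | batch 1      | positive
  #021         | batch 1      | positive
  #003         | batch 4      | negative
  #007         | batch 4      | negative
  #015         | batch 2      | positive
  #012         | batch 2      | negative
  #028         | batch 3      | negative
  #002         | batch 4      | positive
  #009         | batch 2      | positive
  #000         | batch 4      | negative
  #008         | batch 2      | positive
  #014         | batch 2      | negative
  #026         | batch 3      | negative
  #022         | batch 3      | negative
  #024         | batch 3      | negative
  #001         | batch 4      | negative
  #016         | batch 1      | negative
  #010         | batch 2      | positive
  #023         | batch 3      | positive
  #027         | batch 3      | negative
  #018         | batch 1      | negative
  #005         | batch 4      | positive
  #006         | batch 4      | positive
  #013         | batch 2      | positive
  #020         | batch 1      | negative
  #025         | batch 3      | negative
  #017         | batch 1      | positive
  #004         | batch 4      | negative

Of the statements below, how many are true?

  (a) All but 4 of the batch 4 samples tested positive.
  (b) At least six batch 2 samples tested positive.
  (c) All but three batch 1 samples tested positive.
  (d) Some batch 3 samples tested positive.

(a) batch 4: |A| = 8, |A ∩ B| = 3; needs |A ∖ B| = 4 — false.
(b) batch 2: |A| = 8, |A ∩ B| = 6; needs |A ∩ B| ≥ 6 — true.
(c) batch 1: |A| = 6, |A ∩ B| = 3; needs |A ∖ B| = 3 — true.
(d) batch 3: |A| = 7, |A ∩ B| = 1; needs A ∩ B ≠ ∅ (|A ∩ B| ≥ 1) — true.

3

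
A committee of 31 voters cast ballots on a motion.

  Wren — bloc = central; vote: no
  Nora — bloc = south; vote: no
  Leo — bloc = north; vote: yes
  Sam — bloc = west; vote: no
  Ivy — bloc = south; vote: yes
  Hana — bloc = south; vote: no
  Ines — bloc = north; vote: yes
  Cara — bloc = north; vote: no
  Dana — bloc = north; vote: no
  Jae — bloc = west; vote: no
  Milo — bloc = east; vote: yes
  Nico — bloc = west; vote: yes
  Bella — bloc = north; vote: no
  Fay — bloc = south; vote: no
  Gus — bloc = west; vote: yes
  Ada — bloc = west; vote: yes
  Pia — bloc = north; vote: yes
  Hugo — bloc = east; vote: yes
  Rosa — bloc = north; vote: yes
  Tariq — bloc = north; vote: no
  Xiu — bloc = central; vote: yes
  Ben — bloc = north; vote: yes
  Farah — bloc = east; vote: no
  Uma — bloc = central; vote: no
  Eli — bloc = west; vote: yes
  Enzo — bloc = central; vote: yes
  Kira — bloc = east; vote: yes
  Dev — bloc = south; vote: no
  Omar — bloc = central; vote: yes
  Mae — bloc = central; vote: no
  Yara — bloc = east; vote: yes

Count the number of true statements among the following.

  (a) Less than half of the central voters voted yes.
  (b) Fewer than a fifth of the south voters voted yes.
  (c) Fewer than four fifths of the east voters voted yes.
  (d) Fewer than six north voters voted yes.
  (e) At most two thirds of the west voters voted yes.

(a) central: |A| = 6, |A ∩ B| = 3; needs |A ∩ B| < |A ∖ B| — false.
(b) south: |A| = 5, |A ∩ B| = 1; needs |A ∩ B| / |A| < 1/5 — false.
(c) east: |A| = 5, |A ∩ B| = 4; needs |A ∩ B| / |A| < 4/5 — false.
(d) north: |A| = 9, |A ∩ B| = 5; needs |A ∩ B| < 6 — true.
(e) west: |A| = 6, |A ∩ B| = 4; needs |A ∩ B| / |A| ≤ 2/3 — true.

2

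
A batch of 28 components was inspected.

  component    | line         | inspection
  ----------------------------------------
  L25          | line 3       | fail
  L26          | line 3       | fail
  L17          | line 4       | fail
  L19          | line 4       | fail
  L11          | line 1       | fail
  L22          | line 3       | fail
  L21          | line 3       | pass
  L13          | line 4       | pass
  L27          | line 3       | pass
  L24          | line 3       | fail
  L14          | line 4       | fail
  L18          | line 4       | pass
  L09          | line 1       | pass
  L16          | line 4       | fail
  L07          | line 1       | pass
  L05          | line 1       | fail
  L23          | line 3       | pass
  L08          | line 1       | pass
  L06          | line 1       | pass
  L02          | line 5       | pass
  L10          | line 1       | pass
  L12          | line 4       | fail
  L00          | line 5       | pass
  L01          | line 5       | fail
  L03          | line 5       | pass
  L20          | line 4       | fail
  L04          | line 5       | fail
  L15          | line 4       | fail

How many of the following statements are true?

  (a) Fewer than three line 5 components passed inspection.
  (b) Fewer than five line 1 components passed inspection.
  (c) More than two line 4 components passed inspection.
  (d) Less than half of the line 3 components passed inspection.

1

(a) line 5: |A| = 5, |A ∩ B| = 3; needs |A ∩ B| < 3 — false.
(b) line 1: |A| = 7, |A ∩ B| = 5; needs |A ∩ B| < 5 — false.
(c) line 4: |A| = 9, |A ∩ B| = 2; needs |A ∩ B| > 2 — false.
(d) line 3: |A| = 7, |A ∩ B| = 3; needs |A ∩ B| < |A ∖ B| — true.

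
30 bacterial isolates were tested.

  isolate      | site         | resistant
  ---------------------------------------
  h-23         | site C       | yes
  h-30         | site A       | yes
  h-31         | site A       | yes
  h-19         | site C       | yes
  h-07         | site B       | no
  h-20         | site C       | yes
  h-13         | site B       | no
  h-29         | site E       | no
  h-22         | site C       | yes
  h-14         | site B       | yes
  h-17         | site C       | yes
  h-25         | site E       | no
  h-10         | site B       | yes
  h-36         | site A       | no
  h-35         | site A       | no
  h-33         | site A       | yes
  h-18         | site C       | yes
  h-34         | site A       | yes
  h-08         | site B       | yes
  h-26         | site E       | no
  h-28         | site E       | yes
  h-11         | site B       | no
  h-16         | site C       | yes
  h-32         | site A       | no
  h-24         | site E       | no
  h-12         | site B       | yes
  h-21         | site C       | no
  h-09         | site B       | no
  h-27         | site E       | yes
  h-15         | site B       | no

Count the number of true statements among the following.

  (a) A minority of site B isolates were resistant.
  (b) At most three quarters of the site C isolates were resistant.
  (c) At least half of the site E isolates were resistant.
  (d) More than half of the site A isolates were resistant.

(a) site B: |A| = 9, |A ∩ B| = 4; needs |A ∩ B| < |A ∖ B| — true.
(b) site C: |A| = 8, |A ∩ B| = 7; needs |A ∩ B| / |A| ≤ 3/4 — false.
(c) site E: |A| = 6, |A ∩ B| = 2; needs |A ∩ B| ≥ |A ∖ B| — false.
(d) site A: |A| = 7, |A ∩ B| = 4; needs |A ∩ B| > |A ∖ B| — true.

2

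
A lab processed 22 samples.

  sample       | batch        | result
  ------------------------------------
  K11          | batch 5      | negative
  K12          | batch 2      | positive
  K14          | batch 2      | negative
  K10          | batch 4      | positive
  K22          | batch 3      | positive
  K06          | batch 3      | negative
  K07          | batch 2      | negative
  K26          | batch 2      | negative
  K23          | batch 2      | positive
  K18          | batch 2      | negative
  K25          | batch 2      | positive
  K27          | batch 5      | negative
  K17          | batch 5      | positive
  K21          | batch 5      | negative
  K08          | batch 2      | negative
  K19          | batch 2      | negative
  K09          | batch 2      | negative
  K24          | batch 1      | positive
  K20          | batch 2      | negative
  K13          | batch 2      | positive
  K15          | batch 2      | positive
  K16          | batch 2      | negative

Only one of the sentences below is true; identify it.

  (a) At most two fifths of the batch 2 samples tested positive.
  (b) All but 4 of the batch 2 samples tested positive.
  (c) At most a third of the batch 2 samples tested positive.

(a)

|A| = 14, |A ∩ B| = 5, |A ∖ B| = 9.
(a) requires |A ∩ B| / |A| ≤ 2/5: true.
(b) requires |A ∖ B| = 4: false.
(c) requires |A ∩ B| / |A| ≤ 1/3: false.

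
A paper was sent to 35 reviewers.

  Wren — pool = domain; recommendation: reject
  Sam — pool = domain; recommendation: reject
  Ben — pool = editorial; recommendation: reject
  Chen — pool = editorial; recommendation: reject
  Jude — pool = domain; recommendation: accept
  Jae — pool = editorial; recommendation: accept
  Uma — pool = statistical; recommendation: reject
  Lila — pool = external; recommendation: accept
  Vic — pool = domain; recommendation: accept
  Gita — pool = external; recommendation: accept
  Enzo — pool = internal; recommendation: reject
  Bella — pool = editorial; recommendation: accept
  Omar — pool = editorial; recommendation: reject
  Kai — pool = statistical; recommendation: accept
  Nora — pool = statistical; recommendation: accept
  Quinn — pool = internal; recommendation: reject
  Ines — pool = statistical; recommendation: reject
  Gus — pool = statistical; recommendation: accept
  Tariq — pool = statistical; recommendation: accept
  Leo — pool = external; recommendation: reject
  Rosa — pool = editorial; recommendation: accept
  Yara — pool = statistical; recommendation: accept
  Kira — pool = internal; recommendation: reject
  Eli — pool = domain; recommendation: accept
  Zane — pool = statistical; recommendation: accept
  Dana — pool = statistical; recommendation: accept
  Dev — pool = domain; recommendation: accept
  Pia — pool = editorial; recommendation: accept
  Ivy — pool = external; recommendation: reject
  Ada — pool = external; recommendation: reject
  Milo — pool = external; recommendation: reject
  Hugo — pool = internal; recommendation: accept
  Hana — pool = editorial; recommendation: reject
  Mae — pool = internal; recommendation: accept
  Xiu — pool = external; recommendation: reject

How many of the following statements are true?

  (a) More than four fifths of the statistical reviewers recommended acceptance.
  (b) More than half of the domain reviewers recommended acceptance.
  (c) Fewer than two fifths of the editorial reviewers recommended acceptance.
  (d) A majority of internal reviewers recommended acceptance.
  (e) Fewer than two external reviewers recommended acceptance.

1

(a) statistical: |A| = 9, |A ∩ B| = 7; needs |A ∩ B| / |A| > 4/5 — false.
(b) domain: |A| = 6, |A ∩ B| = 4; needs |A ∩ B| > |A ∖ B| — true.
(c) editorial: |A| = 8, |A ∩ B| = 4; needs |A ∩ B| / |A| < 2/5 — false.
(d) internal: |A| = 5, |A ∩ B| = 2; needs |A ∩ B| > |A ∖ B| — false.
(e) external: |A| = 7, |A ∩ B| = 2; needs |A ∩ B| < 2 — false.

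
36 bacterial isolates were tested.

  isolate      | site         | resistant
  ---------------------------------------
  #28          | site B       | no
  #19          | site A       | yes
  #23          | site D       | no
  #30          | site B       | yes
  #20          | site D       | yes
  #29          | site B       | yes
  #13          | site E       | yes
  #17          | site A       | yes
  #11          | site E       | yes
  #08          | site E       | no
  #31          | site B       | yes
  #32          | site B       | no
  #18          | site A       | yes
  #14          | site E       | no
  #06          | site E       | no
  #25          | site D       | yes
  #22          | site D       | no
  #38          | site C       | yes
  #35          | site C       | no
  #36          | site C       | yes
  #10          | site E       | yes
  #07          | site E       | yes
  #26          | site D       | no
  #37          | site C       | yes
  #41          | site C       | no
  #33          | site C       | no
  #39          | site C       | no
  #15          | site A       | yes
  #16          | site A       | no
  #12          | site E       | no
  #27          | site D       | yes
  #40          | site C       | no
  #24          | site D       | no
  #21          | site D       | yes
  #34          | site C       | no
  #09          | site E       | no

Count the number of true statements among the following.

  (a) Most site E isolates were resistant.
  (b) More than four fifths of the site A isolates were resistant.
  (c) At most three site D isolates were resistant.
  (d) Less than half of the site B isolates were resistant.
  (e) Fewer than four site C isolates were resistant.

1

(a) site E: |A| = 9, |A ∩ B| = 4; needs |A ∩ B| > |A ∖ B| — false.
(b) site A: |A| = 5, |A ∩ B| = 4; needs |A ∩ B| / |A| > 4/5 — false.
(c) site D: |A| = 8, |A ∩ B| = 4; needs |A ∩ B| ≤ 3 — false.
(d) site B: |A| = 5, |A ∩ B| = 3; needs |A ∩ B| < |A ∖ B| — false.
(e) site C: |A| = 9, |A ∩ B| = 3; needs |A ∩ B| < 4 — true.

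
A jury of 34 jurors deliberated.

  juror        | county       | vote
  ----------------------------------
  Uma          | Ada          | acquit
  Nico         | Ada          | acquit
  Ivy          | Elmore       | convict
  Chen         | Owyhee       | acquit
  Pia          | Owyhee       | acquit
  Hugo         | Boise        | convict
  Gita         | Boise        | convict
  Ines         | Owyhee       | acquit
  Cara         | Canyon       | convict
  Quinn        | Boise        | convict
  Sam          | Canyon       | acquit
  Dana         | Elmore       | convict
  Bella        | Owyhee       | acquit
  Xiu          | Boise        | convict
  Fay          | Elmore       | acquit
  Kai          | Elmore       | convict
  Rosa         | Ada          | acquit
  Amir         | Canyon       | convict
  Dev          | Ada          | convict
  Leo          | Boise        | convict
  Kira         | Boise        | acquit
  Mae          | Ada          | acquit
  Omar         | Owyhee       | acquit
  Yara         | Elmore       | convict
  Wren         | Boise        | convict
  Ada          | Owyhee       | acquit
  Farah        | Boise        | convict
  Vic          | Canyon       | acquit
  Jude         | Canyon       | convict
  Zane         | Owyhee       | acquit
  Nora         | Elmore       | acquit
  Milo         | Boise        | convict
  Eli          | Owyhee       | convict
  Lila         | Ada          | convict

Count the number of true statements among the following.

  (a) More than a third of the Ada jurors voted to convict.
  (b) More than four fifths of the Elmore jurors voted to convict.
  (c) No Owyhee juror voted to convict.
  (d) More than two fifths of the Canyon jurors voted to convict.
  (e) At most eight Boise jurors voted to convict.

2

(a) Ada: |A| = 6, |A ∩ B| = 2; needs |A ∩ B| / |A| > 1/3 — false.
(b) Elmore: |A| = 6, |A ∩ B| = 4; needs |A ∩ B| / |A| > 4/5 — false.
(c) Owyhee: |A| = 8, |A ∩ B| = 1; needs A ∩ B = ∅ (|A ∩ B| = 0) — false.
(d) Canyon: |A| = 5, |A ∩ B| = 3; needs |A ∩ B| / |A| > 2/5 — true.
(e) Boise: |A| = 9, |A ∩ B| = 8; needs |A ∩ B| ≤ 8 — true.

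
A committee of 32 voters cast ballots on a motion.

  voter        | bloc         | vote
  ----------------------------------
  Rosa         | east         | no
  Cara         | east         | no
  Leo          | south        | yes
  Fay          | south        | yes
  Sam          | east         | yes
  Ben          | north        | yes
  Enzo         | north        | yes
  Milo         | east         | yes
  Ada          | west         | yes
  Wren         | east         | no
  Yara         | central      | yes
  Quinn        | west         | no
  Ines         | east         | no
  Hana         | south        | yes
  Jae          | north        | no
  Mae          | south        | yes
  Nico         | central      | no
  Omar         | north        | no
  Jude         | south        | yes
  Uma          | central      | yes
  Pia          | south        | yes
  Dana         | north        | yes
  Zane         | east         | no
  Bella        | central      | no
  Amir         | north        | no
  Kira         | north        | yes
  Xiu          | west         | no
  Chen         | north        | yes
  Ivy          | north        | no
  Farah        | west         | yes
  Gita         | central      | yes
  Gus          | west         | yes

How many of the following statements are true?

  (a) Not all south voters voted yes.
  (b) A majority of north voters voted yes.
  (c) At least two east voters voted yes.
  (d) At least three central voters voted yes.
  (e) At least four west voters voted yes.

(a) south: |A| = 6, |A ∩ B| = 6; needs A ⊄ B (|A ∖ B| ≥ 1) — false.
(b) north: |A| = 9, |A ∩ B| = 5; needs |A ∩ B| > |A ∖ B| — true.
(c) east: |A| = 7, |A ∩ B| = 2; needs |A ∩ B| ≥ 2 — true.
(d) central: |A| = 5, |A ∩ B| = 3; needs |A ∩ B| ≥ 3 — true.
(e) west: |A| = 5, |A ∩ B| = 3; needs |A ∩ B| ≥ 4 — false.

3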